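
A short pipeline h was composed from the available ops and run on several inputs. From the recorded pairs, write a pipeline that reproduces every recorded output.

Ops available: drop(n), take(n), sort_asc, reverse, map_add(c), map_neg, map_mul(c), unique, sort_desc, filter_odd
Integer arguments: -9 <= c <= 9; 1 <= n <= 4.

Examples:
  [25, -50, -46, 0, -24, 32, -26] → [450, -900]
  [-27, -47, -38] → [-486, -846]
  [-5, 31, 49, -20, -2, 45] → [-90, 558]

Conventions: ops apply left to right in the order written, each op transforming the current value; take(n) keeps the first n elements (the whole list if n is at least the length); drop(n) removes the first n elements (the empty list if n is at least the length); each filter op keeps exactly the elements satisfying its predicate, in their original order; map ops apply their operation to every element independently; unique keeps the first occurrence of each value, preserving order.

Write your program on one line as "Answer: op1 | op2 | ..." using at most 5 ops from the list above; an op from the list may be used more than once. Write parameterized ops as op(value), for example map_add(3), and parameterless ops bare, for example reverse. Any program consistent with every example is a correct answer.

reverse | map_mul(-9) | reverse | map_mul(-2) | take(2)

Check, running the answer program on each example:
  [25, -50, -46, 0, -24, 32, -26] -> [-26, 32, -24, 0, -46, -50, 25] -> [234, -288, 216, 0, 414, 450, -225] -> [-225, 450, 414, 0, 216, -288, 234] -> [450, -900, -828, 0, -432, 576, -468] -> [450, -900]
  [-27, -47, -38] -> [-38, -47, -27] -> [342, 423, 243] -> [243, 423, 342] -> [-486, -846, -684] -> [-486, -846]
  [-5, 31, 49, -20, -2, 45] -> [45, -2, -20, 49, 31, -5] -> [-405, 18, 180, -441, -279, 45] -> [45, -279, -441, 180, 18, -405] -> [-90, 558, 882, -360, -36, 810] -> [-90, 558]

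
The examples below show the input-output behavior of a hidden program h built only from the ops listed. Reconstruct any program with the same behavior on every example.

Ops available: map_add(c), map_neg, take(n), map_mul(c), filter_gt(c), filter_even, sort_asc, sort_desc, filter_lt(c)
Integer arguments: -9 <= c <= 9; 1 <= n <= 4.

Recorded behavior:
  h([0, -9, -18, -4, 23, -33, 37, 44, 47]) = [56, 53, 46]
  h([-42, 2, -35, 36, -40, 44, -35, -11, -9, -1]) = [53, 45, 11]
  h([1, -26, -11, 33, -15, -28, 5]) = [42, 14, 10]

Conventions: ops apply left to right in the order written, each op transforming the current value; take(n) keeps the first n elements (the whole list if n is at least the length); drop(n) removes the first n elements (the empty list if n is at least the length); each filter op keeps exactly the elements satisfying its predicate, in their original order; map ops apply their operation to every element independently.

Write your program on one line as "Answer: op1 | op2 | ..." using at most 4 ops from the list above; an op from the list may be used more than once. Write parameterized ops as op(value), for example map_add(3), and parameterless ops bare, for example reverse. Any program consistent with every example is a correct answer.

sort_desc | take(3) | map_add(9)

Check, running the answer program on each example:
  [0, -9, -18, -4, 23, -33, 37, 44, 47] -> [47, 44, 37, 23, 0, -4, -9, -18, -33] -> [47, 44, 37] -> [56, 53, 46]
  [-42, 2, -35, 36, -40, 44, -35, -11, -9, -1] -> [44, 36, 2, -1, -9, -11, -35, -35, -40, -42] -> [44, 36, 2] -> [53, 45, 11]
  [1, -26, -11, 33, -15, -28, 5] -> [33, 5, 1, -11, -15, -26, -28] -> [33, 5, 1] -> [42, 14, 10]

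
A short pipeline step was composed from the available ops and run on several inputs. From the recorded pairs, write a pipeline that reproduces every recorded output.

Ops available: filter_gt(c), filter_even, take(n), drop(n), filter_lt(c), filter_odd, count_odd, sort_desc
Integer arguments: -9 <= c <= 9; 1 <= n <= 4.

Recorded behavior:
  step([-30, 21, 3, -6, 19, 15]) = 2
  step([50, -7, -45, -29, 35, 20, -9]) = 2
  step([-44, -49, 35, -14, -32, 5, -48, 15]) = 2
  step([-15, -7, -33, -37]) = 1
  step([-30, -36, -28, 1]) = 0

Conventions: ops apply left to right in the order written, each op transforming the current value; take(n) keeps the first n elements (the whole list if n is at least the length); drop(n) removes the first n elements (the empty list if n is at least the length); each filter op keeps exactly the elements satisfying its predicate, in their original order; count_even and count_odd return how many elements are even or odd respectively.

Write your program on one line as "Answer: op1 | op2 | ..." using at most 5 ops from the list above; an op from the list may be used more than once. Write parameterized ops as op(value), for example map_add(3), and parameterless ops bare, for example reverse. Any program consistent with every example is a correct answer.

drop(1) | filter_odd | drop(2) | take(2) | count_odd

Check, running the answer program on each example:
  [-30, 21, 3, -6, 19, 15] -> [21, 3, -6, 19, 15] -> [21, 3, 19, 15] -> [19, 15] -> [19, 15] -> 2
  [50, -7, -45, -29, 35, 20, -9] -> [-7, -45, -29, 35, 20, -9] -> [-7, -45, -29, 35, -9] -> [-29, 35, -9] -> [-29, 35] -> 2
  [-44, -49, 35, -14, -32, 5, -48, 15] -> [-49, 35, -14, -32, 5, -48, 15] -> [-49, 35, 5, 15] -> [5, 15] -> [5, 15] -> 2
  [-15, -7, -33, -37] -> [-7, -33, -37] -> [-7, -33, -37] -> [-37] -> [-37] -> 1
  [-30, -36, -28, 1] -> [-36, -28, 1] -> [1] -> [] -> [] -> 0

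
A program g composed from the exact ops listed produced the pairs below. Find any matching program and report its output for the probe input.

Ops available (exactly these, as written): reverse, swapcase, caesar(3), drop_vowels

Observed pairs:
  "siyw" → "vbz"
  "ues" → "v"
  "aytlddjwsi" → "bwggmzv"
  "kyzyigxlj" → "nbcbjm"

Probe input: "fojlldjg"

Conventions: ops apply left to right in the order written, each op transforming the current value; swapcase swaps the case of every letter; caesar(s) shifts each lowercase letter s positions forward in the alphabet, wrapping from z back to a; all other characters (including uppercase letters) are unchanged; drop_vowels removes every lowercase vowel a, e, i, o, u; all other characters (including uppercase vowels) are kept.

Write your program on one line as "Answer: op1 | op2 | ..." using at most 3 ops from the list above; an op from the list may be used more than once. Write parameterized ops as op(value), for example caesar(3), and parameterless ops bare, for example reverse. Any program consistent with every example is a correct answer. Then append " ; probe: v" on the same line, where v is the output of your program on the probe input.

drop_vowels | caesar(3) | drop_vowels ; probe: "mgmj"

Check, running the answer program on each example:
  "siyw" -> "syw" -> "vbz" -> "vbz"
  "ues" -> "s" -> "v" -> "v"
  "aytlddjwsi" -> "ytlddjws" -> "bwoggmzv" -> "bwggmzv"
  "kyzyigxlj" -> "kyzygxlj" -> "nbcbjaom" -> "nbcbjm"
  probe: "fojlldjg" -> "fjlldjg" -> "imoogmj" -> "mgmj"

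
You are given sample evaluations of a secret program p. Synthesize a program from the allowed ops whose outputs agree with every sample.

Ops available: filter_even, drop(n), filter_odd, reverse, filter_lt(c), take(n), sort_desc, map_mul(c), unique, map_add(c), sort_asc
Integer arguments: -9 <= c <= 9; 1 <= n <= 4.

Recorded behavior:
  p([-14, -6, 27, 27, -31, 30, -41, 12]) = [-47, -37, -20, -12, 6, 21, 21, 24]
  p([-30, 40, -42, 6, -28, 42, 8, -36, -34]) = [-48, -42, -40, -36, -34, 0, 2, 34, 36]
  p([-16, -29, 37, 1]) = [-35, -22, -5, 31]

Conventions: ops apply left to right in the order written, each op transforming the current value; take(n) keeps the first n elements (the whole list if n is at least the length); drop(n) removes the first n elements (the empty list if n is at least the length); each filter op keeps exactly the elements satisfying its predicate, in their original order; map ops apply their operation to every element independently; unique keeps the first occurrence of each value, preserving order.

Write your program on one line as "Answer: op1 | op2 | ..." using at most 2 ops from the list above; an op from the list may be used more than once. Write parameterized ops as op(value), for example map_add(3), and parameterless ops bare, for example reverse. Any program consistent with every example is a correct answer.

map_add(-6) | sort_asc

Check, running the answer program on each example:
  [-14, -6, 27, 27, -31, 30, -41, 12] -> [-20, -12, 21, 21, -37, 24, -47, 6] -> [-47, -37, -20, -12, 6, 21, 21, 24]
  [-30, 40, -42, 6, -28, 42, 8, -36, -34] -> [-36, 34, -48, 0, -34, 36, 2, -42, -40] -> [-48, -42, -40, -36, -34, 0, 2, 34, 36]
  [-16, -29, 37, 1] -> [-22, -35, 31, -5] -> [-35, -22, -5, 31]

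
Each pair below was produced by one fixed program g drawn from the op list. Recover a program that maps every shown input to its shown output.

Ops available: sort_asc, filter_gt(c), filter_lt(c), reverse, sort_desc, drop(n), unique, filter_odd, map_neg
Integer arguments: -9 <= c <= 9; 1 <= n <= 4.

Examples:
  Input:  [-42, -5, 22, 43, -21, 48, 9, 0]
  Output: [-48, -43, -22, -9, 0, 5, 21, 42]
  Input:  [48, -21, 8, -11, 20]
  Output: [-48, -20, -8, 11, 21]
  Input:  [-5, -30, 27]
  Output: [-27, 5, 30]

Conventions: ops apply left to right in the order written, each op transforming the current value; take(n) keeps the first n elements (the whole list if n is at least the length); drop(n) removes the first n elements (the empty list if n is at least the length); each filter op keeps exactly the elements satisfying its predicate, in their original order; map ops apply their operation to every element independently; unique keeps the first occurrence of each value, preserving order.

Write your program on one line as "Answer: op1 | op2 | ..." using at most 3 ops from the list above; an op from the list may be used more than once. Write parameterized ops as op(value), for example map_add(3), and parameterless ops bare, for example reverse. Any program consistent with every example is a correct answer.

map_neg | reverse | sort_asc

Check, running the answer program on each example:
  [-42, -5, 22, 43, -21, 48, 9, 0] -> [42, 5, -22, -43, 21, -48, -9, 0] -> [0, -9, -48, 21, -43, -22, 5, 42] -> [-48, -43, -22, -9, 0, 5, 21, 42]
  [48, -21, 8, -11, 20] -> [-48, 21, -8, 11, -20] -> [-20, 11, -8, 21, -48] -> [-48, -20, -8, 11, 21]
  [-5, -30, 27] -> [5, 30, -27] -> [-27, 30, 5] -> [-27, 5, 30]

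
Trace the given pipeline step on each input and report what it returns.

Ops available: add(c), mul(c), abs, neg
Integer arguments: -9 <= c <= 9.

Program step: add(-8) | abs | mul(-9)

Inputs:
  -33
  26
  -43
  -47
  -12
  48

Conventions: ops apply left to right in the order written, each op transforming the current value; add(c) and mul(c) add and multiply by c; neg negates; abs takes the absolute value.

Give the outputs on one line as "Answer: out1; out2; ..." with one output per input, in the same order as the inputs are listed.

-369; -162; -459; -495; -180; -360

Execution, op by op:
  -33 -> -41 -> 41 -> -369
  26 -> 18 -> 18 -> -162
  -43 -> -51 -> 51 -> -459
  -47 -> -55 -> 55 -> -495
  -12 -> -20 -> 20 -> -180
  48 -> 40 -> 40 -> -360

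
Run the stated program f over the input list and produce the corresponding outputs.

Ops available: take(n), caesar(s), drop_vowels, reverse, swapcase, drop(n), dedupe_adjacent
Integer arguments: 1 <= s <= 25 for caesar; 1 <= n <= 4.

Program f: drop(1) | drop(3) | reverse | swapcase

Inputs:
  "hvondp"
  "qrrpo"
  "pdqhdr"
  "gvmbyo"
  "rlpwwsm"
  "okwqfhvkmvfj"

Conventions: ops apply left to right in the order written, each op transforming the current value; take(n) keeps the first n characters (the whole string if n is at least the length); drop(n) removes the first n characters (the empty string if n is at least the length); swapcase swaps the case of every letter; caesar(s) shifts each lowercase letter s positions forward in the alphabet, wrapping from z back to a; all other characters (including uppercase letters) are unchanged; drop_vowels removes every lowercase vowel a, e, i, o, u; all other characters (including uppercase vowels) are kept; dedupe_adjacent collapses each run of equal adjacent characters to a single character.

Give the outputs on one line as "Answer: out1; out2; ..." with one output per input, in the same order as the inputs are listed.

"PD"; "O"; "RD"; "OY"; "MSW"; "JFVMKVHF"

Execution, op by op:
  "hvondp" -> "vondp" -> "dp" -> "pd" -> "PD"
  "qrrpo" -> "rrpo" -> "o" -> "o" -> "O"
  "pdqhdr" -> "dqhdr" -> "dr" -> "rd" -> "RD"
  "gvmbyo" -> "vmbyo" -> "yo" -> "oy" -> "OY"
  "rlpwwsm" -> "lpwwsm" -> "wsm" -> "msw" -> "MSW"
  "okwqfhvkmvfj" -> "kwqfhvkmvfj" -> "fhvkmvfj" -> "jfvmkvhf" -> "JFVMKVHF"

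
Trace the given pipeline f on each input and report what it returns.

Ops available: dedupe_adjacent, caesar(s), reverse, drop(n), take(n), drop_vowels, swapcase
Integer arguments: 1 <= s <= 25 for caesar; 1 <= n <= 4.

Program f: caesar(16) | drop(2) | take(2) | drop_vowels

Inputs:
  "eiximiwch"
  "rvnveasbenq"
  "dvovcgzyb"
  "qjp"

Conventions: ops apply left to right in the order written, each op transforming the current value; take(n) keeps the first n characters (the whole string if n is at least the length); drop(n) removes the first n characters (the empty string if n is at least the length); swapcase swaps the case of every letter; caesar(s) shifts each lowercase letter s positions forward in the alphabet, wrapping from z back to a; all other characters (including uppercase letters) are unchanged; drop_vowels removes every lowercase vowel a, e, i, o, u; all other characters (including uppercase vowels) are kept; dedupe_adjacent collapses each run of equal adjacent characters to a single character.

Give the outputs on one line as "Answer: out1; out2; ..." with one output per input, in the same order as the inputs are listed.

"ny"; "dl"; "l"; "f"

Execution, op by op:
  "eiximiwch" -> "uynycymsx" -> "nycymsx" -> "ny" -> "ny"
  "rvnveasbenq" -> "hldluqirudg" -> "dluqirudg" -> "dl" -> "dl"
  "dvovcgzyb" -> "tlelswpor" -> "elswpor" -> "el" -> "l"
  "qjp" -> "gzf" -> "f" -> "f" -> "f"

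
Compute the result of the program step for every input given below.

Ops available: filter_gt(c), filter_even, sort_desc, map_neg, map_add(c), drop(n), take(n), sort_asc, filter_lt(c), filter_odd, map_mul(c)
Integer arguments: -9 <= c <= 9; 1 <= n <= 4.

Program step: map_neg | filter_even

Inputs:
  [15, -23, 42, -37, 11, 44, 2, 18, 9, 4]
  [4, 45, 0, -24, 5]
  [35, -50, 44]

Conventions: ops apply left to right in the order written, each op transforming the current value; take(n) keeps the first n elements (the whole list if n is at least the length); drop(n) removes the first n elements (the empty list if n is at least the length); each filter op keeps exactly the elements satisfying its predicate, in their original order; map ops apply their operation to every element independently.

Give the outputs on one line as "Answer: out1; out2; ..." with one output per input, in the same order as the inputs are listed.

Execution, op by op:
  [15, -23, 42, -37, 11, 44, 2, 18, 9, 4] -> [-15, 23, -42, 37, -11, -44, -2, -18, -9, -4] -> [-42, -44, -2, -18, -4]
  [4, 45, 0, -24, 5] -> [-4, -45, 0, 24, -5] -> [-4, 0, 24]
  [35, -50, 44] -> [-35, 50, -44] -> [50, -44]

[-42, -44, -2, -18, -4]; [-4, 0, 24]; [50, -44]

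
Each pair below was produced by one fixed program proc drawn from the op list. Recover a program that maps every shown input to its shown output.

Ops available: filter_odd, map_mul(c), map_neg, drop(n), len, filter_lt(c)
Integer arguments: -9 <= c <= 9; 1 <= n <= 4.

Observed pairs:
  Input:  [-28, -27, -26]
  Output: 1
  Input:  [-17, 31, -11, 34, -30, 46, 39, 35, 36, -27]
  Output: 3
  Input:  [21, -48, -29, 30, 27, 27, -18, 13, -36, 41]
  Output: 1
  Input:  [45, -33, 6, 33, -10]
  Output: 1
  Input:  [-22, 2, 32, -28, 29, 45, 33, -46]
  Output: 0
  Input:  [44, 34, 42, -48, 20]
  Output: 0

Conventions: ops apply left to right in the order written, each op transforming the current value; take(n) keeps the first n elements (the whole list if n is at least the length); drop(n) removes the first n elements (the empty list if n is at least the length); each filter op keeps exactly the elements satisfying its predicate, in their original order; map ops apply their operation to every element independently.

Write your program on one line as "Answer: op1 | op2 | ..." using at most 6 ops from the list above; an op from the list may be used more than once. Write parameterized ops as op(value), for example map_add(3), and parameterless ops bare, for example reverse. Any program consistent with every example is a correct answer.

filter_odd | map_mul(6) | filter_lt(8) | map_mul(8) | len

Check, running the answer program on each example:
  [-28, -27, -26] -> [-27] -> [-162] -> [-162] -> [-1296] -> 1
  [-17, 31, -11, 34, -30, 46, 39, 35, 36, -27] -> [-17, 31, -11, 39, 35, -27] -> [-102, 186, -66, 234, 210, -162] -> [-102, -66, -162] -> [-816, -528, -1296] -> 3
  [21, -48, -29, 30, 27, 27, -18, 13, -36, 41] -> [21, -29, 27, 27, 13, 41] -> [126, -174, 162, 162, 78, 246] -> [-174] -> [-1392] -> 1
  [45, -33, 6, 33, -10] -> [45, -33, 33] -> [270, -198, 198] -> [-198] -> [-1584] -> 1
  [-22, 2, 32, -28, 29, 45, 33, -46] -> [29, 45, 33] -> [174, 270, 198] -> [] -> [] -> 0
  [44, 34, 42, -48, 20] -> [] -> [] -> [] -> [] -> 0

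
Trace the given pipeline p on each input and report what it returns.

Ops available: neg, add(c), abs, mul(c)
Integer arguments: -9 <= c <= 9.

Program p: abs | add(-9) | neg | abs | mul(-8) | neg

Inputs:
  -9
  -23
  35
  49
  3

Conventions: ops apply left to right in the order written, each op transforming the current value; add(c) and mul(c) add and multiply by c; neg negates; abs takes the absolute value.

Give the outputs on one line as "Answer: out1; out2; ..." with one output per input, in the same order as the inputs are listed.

0; 112; 208; 320; 48

Execution, op by op:
  -9 -> 9 -> 0 -> 0 -> 0 -> 0 -> 0
  -23 -> 23 -> 14 -> -14 -> 14 -> -112 -> 112
  35 -> 35 -> 26 -> -26 -> 26 -> -208 -> 208
  49 -> 49 -> 40 -> -40 -> 40 -> -320 -> 320
  3 -> 3 -> -6 -> 6 -> 6 -> -48 -> 48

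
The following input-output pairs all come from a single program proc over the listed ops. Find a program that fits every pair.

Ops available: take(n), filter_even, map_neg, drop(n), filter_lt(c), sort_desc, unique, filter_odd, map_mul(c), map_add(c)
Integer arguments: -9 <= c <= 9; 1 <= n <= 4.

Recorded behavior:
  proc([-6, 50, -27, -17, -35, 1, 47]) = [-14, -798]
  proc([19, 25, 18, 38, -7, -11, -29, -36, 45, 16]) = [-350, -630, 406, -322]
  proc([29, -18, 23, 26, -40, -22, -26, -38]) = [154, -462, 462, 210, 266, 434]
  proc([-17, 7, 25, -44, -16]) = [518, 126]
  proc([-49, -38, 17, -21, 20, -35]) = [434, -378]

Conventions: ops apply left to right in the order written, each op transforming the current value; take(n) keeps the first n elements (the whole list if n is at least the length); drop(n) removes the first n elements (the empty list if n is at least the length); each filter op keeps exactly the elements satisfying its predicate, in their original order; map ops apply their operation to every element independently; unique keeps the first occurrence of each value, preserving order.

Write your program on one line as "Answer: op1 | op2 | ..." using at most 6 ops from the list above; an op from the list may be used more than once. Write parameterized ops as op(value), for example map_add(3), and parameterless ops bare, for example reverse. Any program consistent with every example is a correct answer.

filter_even | map_neg | map_add(-7) | map_mul(-2) | map_mul(-7)

Check, running the answer program on each example:
  [-6, 50, -27, -17, -35, 1, 47] -> [-6, 50] -> [6, -50] -> [-1, -57] -> [2, 114] -> [-14, -798]
  [19, 25, 18, 38, -7, -11, -29, -36, 45, 16] -> [18, 38, -36, 16] -> [-18, -38, 36, -16] -> [-25, -45, 29, -23] -> [50, 90, -58, 46] -> [-350, -630, 406, -322]
  [29, -18, 23, 26, -40, -22, -26, -38] -> [-18, 26, -40, -22, -26, -38] -> [18, -26, 40, 22, 26, 38] -> [11, -33, 33, 15, 19, 31] -> [-22, 66, -66, -30, -38, -62] -> [154, -462, 462, 210, 266, 434]
  [-17, 7, 25, -44, -16] -> [-44, -16] -> [44, 16] -> [37, 9] -> [-74, -18] -> [518, 126]
  [-49, -38, 17, -21, 20, -35] -> [-38, 20] -> [38, -20] -> [31, -27] -> [-62, 54] -> [434, -378]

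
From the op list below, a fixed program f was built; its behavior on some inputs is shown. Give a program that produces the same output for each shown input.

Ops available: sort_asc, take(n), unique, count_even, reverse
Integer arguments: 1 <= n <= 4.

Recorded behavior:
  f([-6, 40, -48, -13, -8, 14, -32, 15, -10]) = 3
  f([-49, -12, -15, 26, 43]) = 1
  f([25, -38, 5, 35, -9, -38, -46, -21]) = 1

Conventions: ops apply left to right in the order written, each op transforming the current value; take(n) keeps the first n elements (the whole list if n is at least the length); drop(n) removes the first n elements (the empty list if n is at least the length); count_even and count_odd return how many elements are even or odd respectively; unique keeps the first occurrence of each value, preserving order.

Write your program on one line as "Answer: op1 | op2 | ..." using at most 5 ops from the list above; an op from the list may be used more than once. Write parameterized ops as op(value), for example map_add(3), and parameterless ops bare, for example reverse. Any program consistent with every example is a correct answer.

unique | take(3) | reverse | sort_asc | count_even

Check, running the answer program on each example:
  [-6, 40, -48, -13, -8, 14, -32, 15, -10] -> [-6, 40, -48, -13, -8, 14, -32, 15, -10] -> [-6, 40, -48] -> [-48, 40, -6] -> [-48, -6, 40] -> 3
  [-49, -12, -15, 26, 43] -> [-49, -12, -15, 26, 43] -> [-49, -12, -15] -> [-15, -12, -49] -> [-49, -15, -12] -> 1
  [25, -38, 5, 35, -9, -38, -46, -21] -> [25, -38, 5, 35, -9, -46, -21] -> [25, -38, 5] -> [5, -38, 25] -> [-38, 5, 25] -> 1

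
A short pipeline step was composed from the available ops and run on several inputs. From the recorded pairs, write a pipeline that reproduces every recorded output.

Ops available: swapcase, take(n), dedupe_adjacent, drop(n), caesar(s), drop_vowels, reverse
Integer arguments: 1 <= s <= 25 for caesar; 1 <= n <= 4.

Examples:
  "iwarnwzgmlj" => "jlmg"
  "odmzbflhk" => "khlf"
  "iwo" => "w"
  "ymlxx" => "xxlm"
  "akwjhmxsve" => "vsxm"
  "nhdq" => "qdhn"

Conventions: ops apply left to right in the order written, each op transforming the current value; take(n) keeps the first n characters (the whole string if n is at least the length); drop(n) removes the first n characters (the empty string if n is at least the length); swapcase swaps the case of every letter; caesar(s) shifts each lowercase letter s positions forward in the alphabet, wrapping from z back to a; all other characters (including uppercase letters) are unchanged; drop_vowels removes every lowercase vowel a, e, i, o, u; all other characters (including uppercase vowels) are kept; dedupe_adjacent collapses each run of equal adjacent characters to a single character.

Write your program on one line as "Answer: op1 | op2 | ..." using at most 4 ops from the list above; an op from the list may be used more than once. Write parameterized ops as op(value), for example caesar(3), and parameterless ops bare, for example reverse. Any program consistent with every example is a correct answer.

drop_vowels | reverse | take(4)

Check, running the answer program on each example:
  "iwarnwzgmlj" -> "wrnwzgmlj" -> "jlmgzwnrw" -> "jlmg"
  "odmzbflhk" -> "dmzbflhk" -> "khlfbzmd" -> "khlf"
  "iwo" -> "w" -> "w" -> "w"
  "ymlxx" -> "ymlxx" -> "xxlmy" -> "xxlm"
  "akwjhmxsve" -> "kwjhmxsv" -> "vsxmhjwk" -> "vsxm"
  "nhdq" -> "nhdq" -> "qdhn" -> "qdhn"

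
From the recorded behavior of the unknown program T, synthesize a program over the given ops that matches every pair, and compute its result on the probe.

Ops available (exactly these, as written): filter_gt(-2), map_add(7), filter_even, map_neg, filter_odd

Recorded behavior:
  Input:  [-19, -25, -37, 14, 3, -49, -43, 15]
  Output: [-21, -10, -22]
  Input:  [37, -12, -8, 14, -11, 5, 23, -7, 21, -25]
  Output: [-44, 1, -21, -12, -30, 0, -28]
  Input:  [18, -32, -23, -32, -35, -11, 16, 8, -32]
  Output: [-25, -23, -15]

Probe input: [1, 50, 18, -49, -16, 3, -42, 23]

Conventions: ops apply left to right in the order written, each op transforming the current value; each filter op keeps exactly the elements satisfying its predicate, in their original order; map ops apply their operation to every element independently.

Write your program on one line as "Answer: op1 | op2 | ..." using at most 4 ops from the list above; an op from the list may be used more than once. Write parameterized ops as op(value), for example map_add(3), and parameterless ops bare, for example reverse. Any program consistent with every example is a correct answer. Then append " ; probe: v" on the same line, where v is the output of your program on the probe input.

map_add(7) | filter_gt(-2) | map_neg ; probe: [-8, -57, -25, -10, -30]

Check, running the answer program on each example:
  [-19, -25, -37, 14, 3, -49, -43, 15] -> [-12, -18, -30, 21, 10, -42, -36, 22] -> [21, 10, 22] -> [-21, -10, -22]
  [37, -12, -8, 14, -11, 5, 23, -7, 21, -25] -> [44, -5, -1, 21, -4, 12, 30, 0, 28, -18] -> [44, -1, 21, 12, 30, 0, 28] -> [-44, 1, -21, -12, -30, 0, -28]
  [18, -32, -23, -32, -35, -11, 16, 8, -32] -> [25, -25, -16, -25, -28, -4, 23, 15, -25] -> [25, 23, 15] -> [-25, -23, -15]
  probe: [1, 50, 18, -49, -16, 3, -42, 23] -> [8, 57, 25, -42, -9, 10, -35, 30] -> [8, 57, 25, 10, 30] -> [-8, -57, -25, -10, -30]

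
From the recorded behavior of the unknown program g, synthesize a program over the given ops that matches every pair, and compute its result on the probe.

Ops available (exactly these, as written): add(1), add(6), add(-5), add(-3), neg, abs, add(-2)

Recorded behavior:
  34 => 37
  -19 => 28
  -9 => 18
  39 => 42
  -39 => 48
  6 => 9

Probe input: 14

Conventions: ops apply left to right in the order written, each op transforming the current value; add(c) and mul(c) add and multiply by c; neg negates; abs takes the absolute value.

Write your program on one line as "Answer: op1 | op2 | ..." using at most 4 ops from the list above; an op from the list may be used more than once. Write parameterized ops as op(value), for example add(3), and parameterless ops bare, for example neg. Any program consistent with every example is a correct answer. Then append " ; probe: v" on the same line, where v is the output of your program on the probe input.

add(-3) | abs | add(6) ; probe: 17

Check, running the answer program on each example:
  34 -> 31 -> 31 -> 37
  -19 -> -22 -> 22 -> 28
  -9 -> -12 -> 12 -> 18
  39 -> 36 -> 36 -> 42
  -39 -> -42 -> 42 -> 48
  6 -> 3 -> 3 -> 9
  probe: 14 -> 11 -> 11 -> 17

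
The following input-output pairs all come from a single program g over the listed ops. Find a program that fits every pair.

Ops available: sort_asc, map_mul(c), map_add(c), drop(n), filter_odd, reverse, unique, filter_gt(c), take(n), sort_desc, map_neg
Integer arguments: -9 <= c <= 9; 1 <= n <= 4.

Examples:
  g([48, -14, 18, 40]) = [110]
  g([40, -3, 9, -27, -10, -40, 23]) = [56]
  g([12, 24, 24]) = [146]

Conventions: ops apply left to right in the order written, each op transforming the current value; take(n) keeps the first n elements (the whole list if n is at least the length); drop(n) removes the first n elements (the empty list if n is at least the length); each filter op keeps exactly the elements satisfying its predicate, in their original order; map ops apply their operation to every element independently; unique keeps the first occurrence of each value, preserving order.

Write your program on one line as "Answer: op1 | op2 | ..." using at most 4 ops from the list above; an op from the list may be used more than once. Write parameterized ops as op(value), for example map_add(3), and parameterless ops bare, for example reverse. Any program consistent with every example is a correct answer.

drop(2) | take(1) | map_mul(6) | map_add(2)

Check, running the answer program on each example:
  [48, -14, 18, 40] -> [18, 40] -> [18] -> [108] -> [110]
  [40, -3, 9, -27, -10, -40, 23] -> [9, -27, -10, -40, 23] -> [9] -> [54] -> [56]
  [12, 24, 24] -> [24] -> [24] -> [144] -> [146]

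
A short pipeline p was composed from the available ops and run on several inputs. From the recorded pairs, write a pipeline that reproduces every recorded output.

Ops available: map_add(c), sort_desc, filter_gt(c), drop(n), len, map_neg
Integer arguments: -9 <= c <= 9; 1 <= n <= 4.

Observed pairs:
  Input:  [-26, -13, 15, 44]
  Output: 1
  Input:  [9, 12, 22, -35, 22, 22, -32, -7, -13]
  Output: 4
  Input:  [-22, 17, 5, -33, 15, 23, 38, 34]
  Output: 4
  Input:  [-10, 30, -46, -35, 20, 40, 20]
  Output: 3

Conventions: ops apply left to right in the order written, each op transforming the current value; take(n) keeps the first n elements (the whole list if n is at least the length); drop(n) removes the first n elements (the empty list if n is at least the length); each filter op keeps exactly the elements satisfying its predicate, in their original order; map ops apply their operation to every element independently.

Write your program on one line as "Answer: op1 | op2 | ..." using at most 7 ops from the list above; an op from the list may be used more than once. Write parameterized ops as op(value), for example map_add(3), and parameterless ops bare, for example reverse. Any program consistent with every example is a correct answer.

sort_desc | drop(1) | filter_gt(5) | map_add(2) | map_add(-6) | len

Check, running the answer program on each example:
  [-26, -13, 15, 44] -> [44, 15, -13, -26] -> [15, -13, -26] -> [15] -> [17] -> [11] -> 1
  [9, 12, 22, -35, 22, 22, -32, -7, -13] -> [22, 22, 22, 12, 9, -7, -13, -32, -35] -> [22, 22, 12, 9, -7, -13, -32, -35] -> [22, 22, 12, 9] -> [24, 24, 14, 11] -> [18, 18, 8, 5] -> 4
  [-22, 17, 5, -33, 15, 23, 38, 34] -> [38, 34, 23, 17, 15, 5, -22, -33] -> [34, 23, 17, 15, 5, -22, -33] -> [34, 23, 17, 15] -> [36, 25, 19, 17] -> [30, 19, 13, 11] -> 4
  [-10, 30, -46, -35, 20, 40, 20] -> [40, 30, 20, 20, -10, -35, -46] -> [30, 20, 20, -10, -35, -46] -> [30, 20, 20] -> [32, 22, 22] -> [26, 16, 16] -> 3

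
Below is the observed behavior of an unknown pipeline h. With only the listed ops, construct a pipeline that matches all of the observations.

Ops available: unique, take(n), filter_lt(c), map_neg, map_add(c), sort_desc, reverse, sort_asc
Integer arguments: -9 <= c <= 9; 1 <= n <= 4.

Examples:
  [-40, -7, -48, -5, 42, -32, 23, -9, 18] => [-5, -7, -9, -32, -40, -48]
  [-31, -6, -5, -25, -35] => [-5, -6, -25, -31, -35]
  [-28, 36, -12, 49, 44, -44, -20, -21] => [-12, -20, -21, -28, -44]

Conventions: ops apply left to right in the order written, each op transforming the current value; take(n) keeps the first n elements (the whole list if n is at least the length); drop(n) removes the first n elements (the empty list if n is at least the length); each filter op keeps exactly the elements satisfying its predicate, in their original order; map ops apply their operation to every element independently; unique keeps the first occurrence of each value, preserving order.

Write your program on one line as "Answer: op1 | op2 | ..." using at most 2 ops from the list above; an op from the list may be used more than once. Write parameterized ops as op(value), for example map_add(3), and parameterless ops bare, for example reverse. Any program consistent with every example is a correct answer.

sort_desc | filter_lt(1)

Check, running the answer program on each example:
  [-40, -7, -48, -5, 42, -32, 23, -9, 18] -> [42, 23, 18, -5, -7, -9, -32, -40, -48] -> [-5, -7, -9, -32, -40, -48]
  [-31, -6, -5, -25, -35] -> [-5, -6, -25, -31, -35] -> [-5, -6, -25, -31, -35]
  [-28, 36, -12, 49, 44, -44, -20, -21] -> [49, 44, 36, -12, -20, -21, -28, -44] -> [-12, -20, -21, -28, -44]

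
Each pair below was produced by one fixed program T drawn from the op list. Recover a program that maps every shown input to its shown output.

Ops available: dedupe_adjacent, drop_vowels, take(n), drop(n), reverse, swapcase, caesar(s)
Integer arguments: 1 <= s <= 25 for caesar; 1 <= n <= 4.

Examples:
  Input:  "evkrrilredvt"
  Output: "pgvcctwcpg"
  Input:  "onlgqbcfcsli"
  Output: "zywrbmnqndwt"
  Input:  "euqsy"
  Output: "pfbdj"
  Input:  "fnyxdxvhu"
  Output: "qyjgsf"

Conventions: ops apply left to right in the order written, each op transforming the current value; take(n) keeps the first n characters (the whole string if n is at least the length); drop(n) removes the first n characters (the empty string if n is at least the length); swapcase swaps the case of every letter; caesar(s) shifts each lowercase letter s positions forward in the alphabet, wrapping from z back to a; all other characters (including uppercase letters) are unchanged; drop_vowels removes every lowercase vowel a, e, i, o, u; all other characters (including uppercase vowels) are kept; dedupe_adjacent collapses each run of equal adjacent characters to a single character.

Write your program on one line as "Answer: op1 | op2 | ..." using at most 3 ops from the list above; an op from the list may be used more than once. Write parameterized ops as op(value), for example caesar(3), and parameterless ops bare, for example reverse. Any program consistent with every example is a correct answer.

caesar(11) | drop_vowels

Check, running the answer program on each example:
  "evkrrilredvt" -> "pgvcctwcpoge" -> "pgvcctwcpg"
  "onlgqbcfcsli" -> "zywrbmnqndwt" -> "zywrbmnqndwt"
  "euqsy" -> "pfbdj" -> "pfbdj"
  "fnyxdxvhu" -> "qyjioigsf" -> "qyjgsf"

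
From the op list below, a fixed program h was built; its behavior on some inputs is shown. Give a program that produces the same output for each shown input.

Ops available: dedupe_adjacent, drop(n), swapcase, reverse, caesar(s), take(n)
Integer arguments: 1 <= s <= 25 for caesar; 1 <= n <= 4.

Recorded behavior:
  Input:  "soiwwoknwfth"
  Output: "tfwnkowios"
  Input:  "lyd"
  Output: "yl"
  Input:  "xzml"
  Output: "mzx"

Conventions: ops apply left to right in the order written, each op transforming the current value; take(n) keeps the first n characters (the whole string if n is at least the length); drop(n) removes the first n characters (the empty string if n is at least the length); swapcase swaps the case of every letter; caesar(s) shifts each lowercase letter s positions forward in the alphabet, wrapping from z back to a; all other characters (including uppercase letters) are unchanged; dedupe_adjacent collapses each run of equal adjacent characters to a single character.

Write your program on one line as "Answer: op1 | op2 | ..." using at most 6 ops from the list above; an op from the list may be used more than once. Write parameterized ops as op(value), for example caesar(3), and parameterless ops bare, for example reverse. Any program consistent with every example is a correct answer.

dedupe_adjacent | swapcase | reverse | drop(1) | swapcase

Check, running the answer program on each example:
  "soiwwoknwfth" -> "soiwoknwfth" -> "SOIWOKNWFTH" -> "HTFWNKOWIOS" -> "TFWNKOWIOS" -> "tfwnkowios"
  "lyd" -> "lyd" -> "LYD" -> "DYL" -> "YL" -> "yl"
  "xzml" -> "xzml" -> "XZML" -> "LMZX" -> "MZX" -> "mzx"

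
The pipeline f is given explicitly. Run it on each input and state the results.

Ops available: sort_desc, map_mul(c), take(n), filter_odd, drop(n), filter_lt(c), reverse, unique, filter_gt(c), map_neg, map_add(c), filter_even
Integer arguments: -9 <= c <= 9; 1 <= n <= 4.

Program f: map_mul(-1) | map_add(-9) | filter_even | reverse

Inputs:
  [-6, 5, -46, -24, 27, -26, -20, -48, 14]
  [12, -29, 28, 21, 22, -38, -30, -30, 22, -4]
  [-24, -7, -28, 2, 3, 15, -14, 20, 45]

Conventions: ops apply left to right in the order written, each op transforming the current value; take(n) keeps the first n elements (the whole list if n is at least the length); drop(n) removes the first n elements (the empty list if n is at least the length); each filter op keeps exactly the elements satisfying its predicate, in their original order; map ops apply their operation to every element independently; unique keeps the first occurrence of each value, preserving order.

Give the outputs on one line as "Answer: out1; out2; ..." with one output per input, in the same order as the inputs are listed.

[-36, -14]; [-30, 20]; [-54, -24, -12, -2]

Execution, op by op:
  [-6, 5, -46, -24, 27, -26, -20, -48, 14] -> [6, -5, 46, 24, -27, 26, 20, 48, -14] -> [-3, -14, 37, 15, -36, 17, 11, 39, -23] -> [-14, -36] -> [-36, -14]
  [12, -29, 28, 21, 22, -38, -30, -30, 22, -4] -> [-12, 29, -28, -21, -22, 38, 30, 30, -22, 4] -> [-21, 20, -37, -30, -31, 29, 21, 21, -31, -5] -> [20, -30] -> [-30, 20]
  [-24, -7, -28, 2, 3, 15, -14, 20, 45] -> [24, 7, 28, -2, -3, -15, 14, -20, -45] -> [15, -2, 19, -11, -12, -24, 5, -29, -54] -> [-2, -12, -24, -54] -> [-54, -24, -12, -2]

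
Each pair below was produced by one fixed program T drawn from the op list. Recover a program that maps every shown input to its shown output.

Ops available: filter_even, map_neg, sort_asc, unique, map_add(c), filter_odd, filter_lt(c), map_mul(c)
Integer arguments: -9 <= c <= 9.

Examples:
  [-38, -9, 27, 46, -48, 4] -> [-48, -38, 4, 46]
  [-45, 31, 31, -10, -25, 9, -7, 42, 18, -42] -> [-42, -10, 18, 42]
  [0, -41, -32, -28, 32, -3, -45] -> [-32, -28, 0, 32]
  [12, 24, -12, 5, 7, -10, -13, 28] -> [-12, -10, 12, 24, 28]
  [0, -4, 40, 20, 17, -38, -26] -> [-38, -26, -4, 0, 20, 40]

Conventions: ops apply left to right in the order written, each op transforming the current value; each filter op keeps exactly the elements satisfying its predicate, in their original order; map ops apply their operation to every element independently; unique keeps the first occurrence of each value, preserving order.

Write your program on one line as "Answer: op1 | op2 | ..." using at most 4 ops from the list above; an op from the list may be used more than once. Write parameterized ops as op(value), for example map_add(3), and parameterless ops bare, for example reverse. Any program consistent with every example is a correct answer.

unique | filter_even | sort_asc

Check, running the answer program on each example:
  [-38, -9, 27, 46, -48, 4] -> [-38, -9, 27, 46, -48, 4] -> [-38, 46, -48, 4] -> [-48, -38, 4, 46]
  [-45, 31, 31, -10, -25, 9, -7, 42, 18, -42] -> [-45, 31, -10, -25, 9, -7, 42, 18, -42] -> [-10, 42, 18, -42] -> [-42, -10, 18, 42]
  [0, -41, -32, -28, 32, -3, -45] -> [0, -41, -32, -28, 32, -3, -45] -> [0, -32, -28, 32] -> [-32, -28, 0, 32]
  [12, 24, -12, 5, 7, -10, -13, 28] -> [12, 24, -12, 5, 7, -10, -13, 28] -> [12, 24, -12, -10, 28] -> [-12, -10, 12, 24, 28]
  [0, -4, 40, 20, 17, -38, -26] -> [0, -4, 40, 20, 17, -38, -26] -> [0, -4, 40, 20, -38, -26] -> [-38, -26, -4, 0, 20, 40]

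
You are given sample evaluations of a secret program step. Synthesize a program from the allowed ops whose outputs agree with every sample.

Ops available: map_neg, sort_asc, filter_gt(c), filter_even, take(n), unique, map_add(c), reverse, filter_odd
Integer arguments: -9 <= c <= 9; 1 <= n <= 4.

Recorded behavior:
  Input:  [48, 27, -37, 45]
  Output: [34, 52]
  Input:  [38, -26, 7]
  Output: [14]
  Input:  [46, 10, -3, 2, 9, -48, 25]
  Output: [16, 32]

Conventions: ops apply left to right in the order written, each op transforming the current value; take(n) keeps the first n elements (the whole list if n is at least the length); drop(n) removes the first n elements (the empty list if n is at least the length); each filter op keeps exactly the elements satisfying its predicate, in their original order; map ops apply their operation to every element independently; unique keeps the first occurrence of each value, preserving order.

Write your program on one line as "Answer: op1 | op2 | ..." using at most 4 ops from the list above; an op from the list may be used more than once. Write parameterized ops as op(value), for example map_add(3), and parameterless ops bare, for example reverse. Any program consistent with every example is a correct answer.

filter_odd | map_add(3) | filter_gt(1) | map_add(4)

Check, running the answer program on each example:
  [48, 27, -37, 45] -> [27, -37, 45] -> [30, -34, 48] -> [30, 48] -> [34, 52]
  [38, -26, 7] -> [7] -> [10] -> [10] -> [14]
  [46, 10, -3, 2, 9, -48, 25] -> [-3, 9, 25] -> [0, 12, 28] -> [12, 28] -> [16, 32]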